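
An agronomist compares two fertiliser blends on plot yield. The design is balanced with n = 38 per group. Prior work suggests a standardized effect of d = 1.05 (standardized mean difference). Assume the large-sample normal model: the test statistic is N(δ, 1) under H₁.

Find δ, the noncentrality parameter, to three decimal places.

δ ≈ 4.577

The noncentrality parameter scales effect size by the design's sample-size factor: δ = d·√(n/2) = 1.05 × √(38/2) = 4.5768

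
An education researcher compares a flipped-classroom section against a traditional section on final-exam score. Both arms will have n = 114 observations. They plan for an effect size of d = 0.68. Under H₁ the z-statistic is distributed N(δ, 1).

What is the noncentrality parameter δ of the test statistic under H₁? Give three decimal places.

The noncentrality parameter scales effect size by the design's sample-size factor: δ = d·√(n/2) = 0.68 × √(114/2) = 5.1339

δ ≈ 5.134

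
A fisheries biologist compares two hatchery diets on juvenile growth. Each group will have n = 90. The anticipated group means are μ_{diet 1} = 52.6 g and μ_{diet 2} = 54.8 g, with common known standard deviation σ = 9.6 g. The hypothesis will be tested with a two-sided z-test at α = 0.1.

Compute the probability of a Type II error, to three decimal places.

Standardized effect: d = |μ_{diet 1} − μ_{diet 2}| / σ = |52.6 − 54.8| / 9.6 = 0.2292
Noncentrality parameter: λ = d·√(n/2) = 0.2292 × √(90/2) = 1.5373
Critical value for a two-sided test at α = 0.1: z_{α/2} = 1.645.
Power = Φ(λ − 1.645) + Φ(−λ − 1.645) = Φ(-0.108) + Φ(-3.182) = 0.4572 + 0.0007 = 0.4579.
Type II error: β = 1 − power = 1 − 0.4579 = 0.5421.

β ≈ 0.542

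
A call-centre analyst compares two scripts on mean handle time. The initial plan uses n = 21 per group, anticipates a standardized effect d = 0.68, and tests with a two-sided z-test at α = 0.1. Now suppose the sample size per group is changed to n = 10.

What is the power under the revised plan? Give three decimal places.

Power ≈ 0.451

With n = 10 per group: δ = d·√(n/2) = 0.68 × √(10/2) = 1.5205. Critical value z_{0.05} = 1.645.
Revised power = Φ(δ − 1.645) + Φ(−δ − 1.645) = Φ(-0.124) + Φ(-3.165) = 0.4505 + 0.0008 = 0.4513.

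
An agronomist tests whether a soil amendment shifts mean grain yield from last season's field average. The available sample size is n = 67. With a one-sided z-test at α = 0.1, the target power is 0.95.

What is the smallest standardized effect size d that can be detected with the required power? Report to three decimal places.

Required noncentrality: δ = z_{0.1} + z_{0.05} = 1.282 + 1.645 = 2.926.
δ = d·√n ⇒ d = δ/√n = 2.926/√67 = 0.3575.

d ≈ 0.358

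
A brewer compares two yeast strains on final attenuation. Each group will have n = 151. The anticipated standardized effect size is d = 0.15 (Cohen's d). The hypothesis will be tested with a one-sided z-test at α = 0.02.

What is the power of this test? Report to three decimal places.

Power ≈ 0.227

Noncentrality parameter: λ = d·√(n/2) = 0.15 × √(151/2) = 1.3034
One-sided α = 0.02 → critical value z_{0.02} = 2.054.
Power = P(Z > 2.054 − λ) = Φ(-0.750) = 0.2265.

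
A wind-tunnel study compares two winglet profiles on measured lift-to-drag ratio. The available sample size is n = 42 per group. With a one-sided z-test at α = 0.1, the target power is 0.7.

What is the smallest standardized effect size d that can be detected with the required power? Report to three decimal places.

Need Φ(δ − 1.282) = 0.7, so δ = 1.282 + 0.524 = 1.806.
δ = d·√(n/2) ⇒ d = δ/√(n/2) = 1.806/√(42/2) = 0.3941.

d ≈ 0.394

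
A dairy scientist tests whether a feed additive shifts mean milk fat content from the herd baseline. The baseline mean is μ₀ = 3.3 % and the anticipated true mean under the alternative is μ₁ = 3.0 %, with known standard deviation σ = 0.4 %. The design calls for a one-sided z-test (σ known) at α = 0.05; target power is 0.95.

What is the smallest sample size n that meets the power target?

n = 20

Standardized effect: d = |μ₁ − μ₀| / σ = |3.0 − 3.3| / 0.4 = 0.7500
Set Φ(δ − 1.645) = 0.95; then δ − 1.645 = Φ⁻¹(0.95) = 1.645, giving δ = 3.290.
δ = d·√n ⇒ n = (δ/d)² = (3.290 / 0.7500)² = 19.24.
Rounding up, n = 20.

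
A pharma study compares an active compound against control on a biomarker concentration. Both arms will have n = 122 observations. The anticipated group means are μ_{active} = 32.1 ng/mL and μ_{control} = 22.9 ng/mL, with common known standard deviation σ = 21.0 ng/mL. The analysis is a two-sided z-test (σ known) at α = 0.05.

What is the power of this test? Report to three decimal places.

Standardized effect: d = |μ_{active} − μ_{control}| / σ = |32.1 − 22.9| / 21.0 = 0.4381
Noncentrality parameter: δ = d·√(n/2) = 0.4381 × √(122/2) = 3.4216
Two-sided α = 0.05 → critical value z_{0.025} = 1.960.
Power = Φ(δ − 1.960) + Φ(−δ − 1.960) = Φ(1.462) + Φ(-5.382) = 0.9281 + 0.0000 = 0.9281.

Power ≈ 0.928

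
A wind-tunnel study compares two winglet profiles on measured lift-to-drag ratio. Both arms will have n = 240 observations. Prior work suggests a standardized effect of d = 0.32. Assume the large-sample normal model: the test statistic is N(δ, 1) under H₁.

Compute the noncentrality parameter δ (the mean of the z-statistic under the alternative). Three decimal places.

The noncentrality parameter scales effect size by the design's sample-size factor: δ = d·√(n/2) = 0.32 × √(240/2) = 3.5054

δ ≈ 3.505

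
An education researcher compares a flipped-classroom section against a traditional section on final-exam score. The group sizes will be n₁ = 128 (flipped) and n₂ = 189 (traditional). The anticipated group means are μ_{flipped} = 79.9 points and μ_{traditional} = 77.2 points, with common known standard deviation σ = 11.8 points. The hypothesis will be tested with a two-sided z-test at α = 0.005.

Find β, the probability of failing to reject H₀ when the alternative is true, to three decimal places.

β ≈ 0.790

Standardized effect: d = |μ_{flipped} − μ_{traditional}| / σ = |79.9 − 77.2| / 11.8 = 0.2288
Noncentrality parameter: δ = d / √(1/n₁ + 1/n₂) = 0.2288 / √(1/128 + 1/189) = 1.9989
Two-sided α = 0.005 → critical value z_{0.0025} = 2.807.
Power = Φ(δ − 2.807) + Φ(−δ − 2.807) = Φ(-0.808) + Φ(-4.806) = 0.2095 + 0.0000 = 0.2095.
Type II error: β = 1 − power = 1 − 0.2095 = 0.7905.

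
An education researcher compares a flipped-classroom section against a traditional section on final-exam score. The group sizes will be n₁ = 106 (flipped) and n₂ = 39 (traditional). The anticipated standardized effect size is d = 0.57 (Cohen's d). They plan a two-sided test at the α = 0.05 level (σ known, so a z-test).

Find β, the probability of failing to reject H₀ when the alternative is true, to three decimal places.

Noncentrality parameter: δ = d / √(1/n₁ + 1/n₂) = 0.57 / √(1/106 + 1/39) = 3.0435
Two-sided α = 0.05 → critical value z_{0.025} = 1.960.
Power = Φ(δ − 1.960) + Φ(−δ − 1.960) = Φ(1.084) + Φ(-5.003) = 0.8607 + 0.0000 = 0.8607.
Type II error: β = 1 − power = 1 − 0.8607 = 0.1393.

β ≈ 0.139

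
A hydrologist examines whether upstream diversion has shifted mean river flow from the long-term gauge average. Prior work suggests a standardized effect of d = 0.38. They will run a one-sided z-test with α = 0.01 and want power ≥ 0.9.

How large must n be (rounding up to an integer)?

Set Φ(δ − 2.326) = 0.9; then δ − 2.326 = Φ⁻¹(0.9) = 1.282, giving δ = 3.608.
δ = d·√n ⇒ n = (δ/d)² = (3.608 / 0.38)² = 90.15.
Rounding up, n = 91.

n = 91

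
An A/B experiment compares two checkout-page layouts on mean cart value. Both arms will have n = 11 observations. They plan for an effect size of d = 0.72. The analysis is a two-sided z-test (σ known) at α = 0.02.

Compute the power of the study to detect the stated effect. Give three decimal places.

Noncentrality parameter: δ = d·√(n/2) = 0.72 × √(11/2) = 1.6885
Critical value for a two-sided test at α = 0.02: z_{α/2} = 2.326.
Power = Φ(δ − 2.326) + Φ(−δ − 2.326) = Φ(-0.638) + Φ(-4.015) = 0.2618 + 0.0000 = 0.2618.

Power ≈ 0.262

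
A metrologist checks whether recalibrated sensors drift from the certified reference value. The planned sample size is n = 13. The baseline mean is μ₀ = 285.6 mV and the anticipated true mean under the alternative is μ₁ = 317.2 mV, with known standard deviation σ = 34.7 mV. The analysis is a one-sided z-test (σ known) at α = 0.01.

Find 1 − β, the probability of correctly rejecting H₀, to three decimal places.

Power ≈ 0.831

Standardized effect: d = |μ₁ − μ₀| / σ = |317.2 − 285.6| / 34.7 = 0.9107
Noncentrality parameter: δ = d·√n = 0.9107 × √13 = 3.2834
Critical value for a one-sided test at α = 0.01: z_α = 2.326.
Power = Φ(δ − 2.326) = Φ(0.957) = 0.8307.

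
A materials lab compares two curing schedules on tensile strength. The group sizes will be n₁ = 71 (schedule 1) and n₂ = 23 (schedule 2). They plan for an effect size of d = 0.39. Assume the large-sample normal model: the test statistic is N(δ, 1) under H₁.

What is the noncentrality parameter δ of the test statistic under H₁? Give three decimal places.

The noncentrality parameter scales effect size by the design's sample-size factor: δ = d / √(1/n₁ + 1/n₂) = 0.39 / √(1/71 + 1/23) = 1.6255

δ ≈ 1.626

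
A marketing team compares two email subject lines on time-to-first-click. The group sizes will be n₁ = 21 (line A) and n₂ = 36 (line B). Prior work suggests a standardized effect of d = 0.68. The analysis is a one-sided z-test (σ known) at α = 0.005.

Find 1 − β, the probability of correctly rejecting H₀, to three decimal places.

Power ≈ 0.460

Noncentrality parameter: δ = d / √(1/n₁ + 1/n₂) = 0.68 / √(1/21 + 1/36) = 2.4765
Critical value for a one-sided test at α = 0.005: z_α = 2.576.
Power = Φ(δ − 2.576) = Φ(-0.099) = 0.4604.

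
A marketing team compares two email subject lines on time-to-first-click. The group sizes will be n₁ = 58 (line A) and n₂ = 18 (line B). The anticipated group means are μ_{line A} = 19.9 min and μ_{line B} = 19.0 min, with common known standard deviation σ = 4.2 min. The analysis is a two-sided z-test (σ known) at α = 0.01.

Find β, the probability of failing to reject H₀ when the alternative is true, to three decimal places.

β ≈ 0.962

Standardized effect: d = |μ_{line A} − μ_{line B}| / σ = |19.9 − 19.0| / 4.2 = 0.2143
Noncentrality parameter: δ = d / √(1/n₁ + 1/n₂) = 0.2143 / √(1/58 + 1/18) = 0.7942
Critical value for a two-sided test at α = 0.01: z_{α/2} = 2.576.
Power = Φ(δ − 2.576) + Φ(−δ − 2.576) = Φ(-1.782) + Φ(-3.370) = 0.0374 + 0.0004 = 0.0378.
Type II error: β = 1 − power = 1 − 0.0378 = 0.9622.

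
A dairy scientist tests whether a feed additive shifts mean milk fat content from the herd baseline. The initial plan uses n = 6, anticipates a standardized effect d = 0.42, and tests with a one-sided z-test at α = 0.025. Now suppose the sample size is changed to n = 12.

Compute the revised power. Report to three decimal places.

Power ≈ 0.307

With n = 12: δ = d·√n = 0.42 × √12 = 1.4549. Critical value z_{0.025} = 1.960.
Revised power = Φ(δ − 1.960) = Φ(-0.505) = 0.3068.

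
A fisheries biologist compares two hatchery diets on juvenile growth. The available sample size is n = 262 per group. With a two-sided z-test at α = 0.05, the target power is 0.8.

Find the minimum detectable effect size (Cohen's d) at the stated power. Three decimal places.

Required noncentrality: δ = z_{0.025} + z_{0.20} = 1.960 + 0.842 = 2.802.
(Lower-tail contribution to power is negligible for δ > 0.)
δ = d·√(n/2) ⇒ d = δ/√(n/2) = 2.802/√(262/2) = 0.2448.

d ≈ 0.245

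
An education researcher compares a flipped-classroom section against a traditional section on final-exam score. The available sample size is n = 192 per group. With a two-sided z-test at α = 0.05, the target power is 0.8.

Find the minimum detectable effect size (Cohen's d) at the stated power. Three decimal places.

d ≈ 0.286

Required noncentrality: δ = z_{0.025} + z_{0.20} = 1.960 + 0.842 = 2.802.
(The second rejection-region term Φ(−δ − z_{α/2}) is negligible and dropped.)
δ = d·√(n/2) ⇒ d = δ/√(n/2) = 2.802/√(192/2) = 0.2859.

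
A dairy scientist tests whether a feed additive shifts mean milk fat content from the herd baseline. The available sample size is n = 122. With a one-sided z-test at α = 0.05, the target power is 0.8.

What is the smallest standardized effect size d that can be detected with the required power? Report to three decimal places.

Need Φ(δ − 1.645) = 0.8, so δ = 1.645 + 0.842 = 2.486.
δ = d·√n ⇒ d = δ/√n = 2.486/√122 = 0.2251.

d ≈ 0.225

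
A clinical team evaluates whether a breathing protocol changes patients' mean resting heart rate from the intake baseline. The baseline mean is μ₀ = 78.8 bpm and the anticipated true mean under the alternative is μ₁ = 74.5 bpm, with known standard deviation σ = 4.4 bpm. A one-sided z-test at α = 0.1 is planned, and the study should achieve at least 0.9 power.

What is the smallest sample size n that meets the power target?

Standardized effect: d = |μ₁ − μ₀| / σ = |74.5 − 78.8| / 4.4 = 0.9773
For power 0.9 need Φ(δ − z_{0.1}) = 0.9, so δ = z_{0.1} + z_{0.10} = 1.282 + 1.282 = 2.563.
δ = d·√n ⇒ n = (δ/d)² = (2.563 / 0.9773)² = 6.88.
Rounding up, n = 7.

n = 7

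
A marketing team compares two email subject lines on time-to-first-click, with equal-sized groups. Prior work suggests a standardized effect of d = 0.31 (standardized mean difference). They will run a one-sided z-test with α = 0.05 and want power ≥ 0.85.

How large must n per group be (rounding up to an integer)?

For power 0.85 need Φ(δ − z_{0.05}) = 0.85, so δ = z_{0.05} + z_{0.15} = 1.645 + 1.036 = 2.681.
δ = d·√(n/2) ⇒ n = 2(δ/d)² = 2 × (2.681 / 0.31)² = 149.62.
Rounding up, n = 150 per group.

n = 150 per group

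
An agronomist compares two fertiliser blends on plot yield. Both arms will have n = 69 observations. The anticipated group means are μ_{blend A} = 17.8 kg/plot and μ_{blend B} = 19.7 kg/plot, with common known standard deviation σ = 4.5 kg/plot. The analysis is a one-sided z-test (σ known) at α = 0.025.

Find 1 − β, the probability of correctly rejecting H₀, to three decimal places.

Power ≈ 0.698

Standardized effect: d = |μ_{blend A} − μ_{blend B}| / σ = |17.8 − 19.7| / 4.5 = 0.4222
Noncentrality parameter: δ = d·√(n/2) = 0.4222 × √(69/2) = 2.4800
Critical value for a one-sided test at α = 0.025: z_α = 1.960.
Power = Φ(δ − 1.960) = Φ(0.520) = 0.6985.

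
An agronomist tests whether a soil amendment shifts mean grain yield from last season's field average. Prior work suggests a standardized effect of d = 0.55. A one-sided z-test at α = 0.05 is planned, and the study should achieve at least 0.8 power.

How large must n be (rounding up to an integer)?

n = 21

For power 0.8 need Φ(δ − z_{0.05}) = 0.8, so δ = z_{0.05} + z_{0.20} = 1.645 + 0.842 = 2.486.
δ = d·√n ⇒ n = (δ/d)² = (2.486 / 0.55)² = 20.44.
Round up to the next whole unit.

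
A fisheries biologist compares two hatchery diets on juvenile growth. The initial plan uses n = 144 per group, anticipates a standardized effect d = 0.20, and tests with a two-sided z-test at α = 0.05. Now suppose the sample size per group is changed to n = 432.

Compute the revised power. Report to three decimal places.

With n = 432 per group: δ = d·√(n/2) = 0.20 × √(432/2) = 2.9394. Critical value z_{0.025} = 1.960.
Revised power = Φ(δ − 1.960) + Φ(−δ − 1.960) = Φ(0.979) + Φ(-4.899) = 0.8363 + 0.0000 = 0.8363.

Power ≈ 0.836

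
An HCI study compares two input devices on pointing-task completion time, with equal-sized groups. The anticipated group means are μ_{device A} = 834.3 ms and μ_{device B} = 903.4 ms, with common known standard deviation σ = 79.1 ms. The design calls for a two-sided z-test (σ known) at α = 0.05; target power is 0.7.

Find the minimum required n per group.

Standardized effect: d = |μ_{device A} − μ_{device B}| / σ = |834.3 − 903.4| / 79.1 = 0.8736
Set Φ(δ − 1.960) = 0.7; then δ − 1.960 = Φ⁻¹(0.7) = 0.524, giving δ = 2.484.
(For δ > 0 the lower-tail rejection region contributes negligibly to power, so the one-term inversion is standard.)
δ = d·√(n/2) ⇒ n = 2(δ/d)² = 2 × (2.484 / 0.8736)² = 16.18.
Round up to the next whole unit.

n = 17 per group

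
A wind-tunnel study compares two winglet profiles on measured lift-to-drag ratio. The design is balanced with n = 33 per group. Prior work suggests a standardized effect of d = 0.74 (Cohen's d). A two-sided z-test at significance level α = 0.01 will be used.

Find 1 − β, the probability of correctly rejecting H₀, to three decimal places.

Power ≈ 0.666

Noncentrality parameter: δ = d·√(n/2) = 0.74 × √(33/2) = 3.0059
Two-sided α = 0.01 → critical value z_{0.005} = 2.576.
Power = Φ(δ − 2.576) + Φ(−δ − 2.576) = Φ(0.430) + Φ(-5.582) = 0.6664 + 0.0000 = 0.6664.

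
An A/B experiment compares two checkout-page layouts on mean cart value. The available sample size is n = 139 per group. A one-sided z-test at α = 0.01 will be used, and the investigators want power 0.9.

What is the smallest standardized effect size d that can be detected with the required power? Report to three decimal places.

d ≈ 0.433

Required noncentrality: δ = z_{0.01} + z_{0.10} = 2.326 + 1.282 = 3.608.
δ = d·√(n/2) ⇒ d = δ/√(n/2) = 3.608/√(139/2) = 0.4328.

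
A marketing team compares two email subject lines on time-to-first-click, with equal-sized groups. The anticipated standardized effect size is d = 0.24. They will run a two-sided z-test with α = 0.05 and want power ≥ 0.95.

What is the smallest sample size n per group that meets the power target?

n = 452 per group

Set Φ(δ − 1.960) = 0.95; then δ − 1.960 = Φ⁻¹(0.95) = 1.645, giving δ = 3.605.
(Ignoring the negligible lower-tail rejection probability gives the usual closed-form inversion.)
δ = d·√(n/2) ⇒ n = 2(δ/d)² = 2 × (3.605 / 0.24)² = 451.21.
Rounding up, n = 452 per group.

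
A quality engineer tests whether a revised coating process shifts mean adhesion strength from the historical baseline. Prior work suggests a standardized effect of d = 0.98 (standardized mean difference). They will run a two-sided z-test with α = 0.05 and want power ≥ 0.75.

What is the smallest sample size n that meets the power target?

n = 8

For power 0.75 need Φ(δ − z_{0.025}) = 0.75, so δ = z_{0.025} + z_{0.25} = 1.960 + 0.674 = 2.634.
(Ignoring the negligible lower-tail rejection probability gives the usual closed-form inversion.)
δ = d·√n ⇒ n = (δ/d)² = (2.634 / 0.98)² = 7.23.
Round up to the next whole unit.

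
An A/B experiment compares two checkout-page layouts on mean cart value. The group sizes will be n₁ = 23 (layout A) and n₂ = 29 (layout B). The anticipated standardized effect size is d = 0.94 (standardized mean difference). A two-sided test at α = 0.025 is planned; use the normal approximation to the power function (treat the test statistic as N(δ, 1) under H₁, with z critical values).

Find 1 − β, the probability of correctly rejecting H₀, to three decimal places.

Power ≈ 0.870

Noncentrality parameter: δ = d / √(1/n₁ + 1/n₂) = 0.94 / √(1/23 + 1/29) = 3.3666
Two-sided α = 0.025 → critical value z_{0.0125} = 2.241.
Power = Φ(δ − 2.241) + Φ(−δ − 2.241) = Φ(1.125) + Φ(-5.608) = 0.8697 + 0.0000 = 0.8697.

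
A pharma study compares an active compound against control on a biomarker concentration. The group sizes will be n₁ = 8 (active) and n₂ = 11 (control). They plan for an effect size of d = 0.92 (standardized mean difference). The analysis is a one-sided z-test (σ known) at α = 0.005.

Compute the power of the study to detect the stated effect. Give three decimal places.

Noncentrality parameter: δ = d / √(1/n₁ + 1/n₂) = 0.92 / √(1/8 + 1/11) = 1.9799
One-sided α = 0.005 → critical value z_{0.005} = 2.576.
Power = P(Z > 2.576 − δ) = Φ(-0.596) = 0.2756.

Power ≈ 0.276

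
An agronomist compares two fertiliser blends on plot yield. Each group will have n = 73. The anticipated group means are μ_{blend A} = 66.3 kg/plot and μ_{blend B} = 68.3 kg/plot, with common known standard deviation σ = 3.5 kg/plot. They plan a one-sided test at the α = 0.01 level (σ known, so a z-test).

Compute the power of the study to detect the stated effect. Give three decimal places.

Power ≈ 0.870

Standardized effect: d = |μ_{blend A} − μ_{blend B}| / σ = |66.3 − 68.3| / 3.5 = 0.5714
Noncentrality parameter: δ = d·√(n/2) = 0.5714 × √(73/2) = 3.4523
One-sided α = 0.01 → critical value z_{0.01} = 2.326.
Power = Φ(δ − 2.326) = Φ(1.126) = 0.8699.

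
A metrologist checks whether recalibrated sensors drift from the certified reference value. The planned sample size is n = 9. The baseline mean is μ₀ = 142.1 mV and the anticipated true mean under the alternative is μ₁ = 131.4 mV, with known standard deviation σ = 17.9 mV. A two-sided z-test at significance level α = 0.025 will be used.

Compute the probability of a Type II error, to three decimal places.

β ≈ 0.673

Standardized effect: d = |μ₁ − μ₀| / σ = |131.4 − 142.1| / 17.9 = 0.5978
Noncentrality parameter: δ = d·√n = 0.5978 × √9 = 1.7933
Two-sided α = 0.025 → critical value z_{0.0125} = 2.241.
Power = Φ(δ − 2.241) + Φ(−δ − 2.241) = Φ(-0.448) + Φ(-4.035) = 0.3270 + 0.0000 = 0.3271.
Type II error: β = 1 − power = 1 − 0.3271 = 0.6729.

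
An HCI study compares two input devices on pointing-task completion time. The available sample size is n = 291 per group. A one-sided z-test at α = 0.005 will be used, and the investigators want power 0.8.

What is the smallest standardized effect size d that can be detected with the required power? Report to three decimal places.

d ≈ 0.283

Need Φ(δ − 2.576) = 0.8, so δ = 2.576 + 0.842 = 3.417.
δ = d·√(n/2) ⇒ d = δ/√(n/2) = 3.417/√(291/2) = 0.2833.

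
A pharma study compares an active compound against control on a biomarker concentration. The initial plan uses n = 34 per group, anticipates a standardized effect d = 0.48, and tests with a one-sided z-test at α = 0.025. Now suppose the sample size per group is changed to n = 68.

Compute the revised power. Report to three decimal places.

Power ≈ 0.799

With n = 68 per group: δ = d·√(n/2) = 0.48 × √(68/2) = 2.7989. Critical value z_{0.025} = 1.960.
Revised power = Φ(δ − 1.960) = Φ(0.839) = 0.7992.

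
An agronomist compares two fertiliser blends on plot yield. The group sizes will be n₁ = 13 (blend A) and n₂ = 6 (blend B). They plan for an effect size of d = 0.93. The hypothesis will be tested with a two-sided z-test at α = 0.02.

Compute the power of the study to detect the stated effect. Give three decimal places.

Power ≈ 0.329

Noncentrality parameter: δ = d / √(1/n₁ + 1/n₂) = 0.93 / √(1/13 + 1/6) = 1.8843
Critical value for a two-sided test at α = 0.02: z_{α/2} = 2.326.
Power = Φ(δ − 2.326) + Φ(−δ − 2.326) = Φ(-0.442) + Φ(-4.211) = 0.3292 + 0.0000 = 0.3292.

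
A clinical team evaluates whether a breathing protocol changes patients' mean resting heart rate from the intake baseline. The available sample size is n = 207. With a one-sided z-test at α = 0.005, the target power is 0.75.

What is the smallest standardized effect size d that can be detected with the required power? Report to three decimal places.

Need Φ(δ − 2.576) = 0.75, so δ = 2.576 + 0.674 = 3.250.
δ = d·√n ⇒ d = δ/√n = 3.250/√207 = 0.2259.

d ≈ 0.226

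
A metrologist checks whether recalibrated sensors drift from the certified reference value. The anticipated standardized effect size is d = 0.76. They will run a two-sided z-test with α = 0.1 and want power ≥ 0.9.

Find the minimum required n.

Set Φ(δ − 1.645) = 0.9; then δ − 1.645 = Φ⁻¹(0.9) = 1.282, giving δ = 2.926.
(Ignoring the negligible lower-tail rejection probability gives the usual closed-form inversion.)
δ = d·√n ⇒ n = (δ/d)² = (2.926 / 0.76)² = 14.83.
Round up to the next whole unit.

n = 15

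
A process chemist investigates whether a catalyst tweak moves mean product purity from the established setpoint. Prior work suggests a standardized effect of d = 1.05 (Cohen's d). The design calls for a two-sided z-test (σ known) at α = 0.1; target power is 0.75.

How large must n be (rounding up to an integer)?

n = 5

Set Φ(δ − 1.645) = 0.75; then δ − 1.645 = Φ⁻¹(0.75) = 0.674, giving δ = 2.319.
(Ignoring the negligible lower-tail rejection probability gives the usual closed-form inversion.)
δ = d·√n ⇒ n = (δ/d)² = (2.319 / 1.05)² = 4.88.
Round up to the next whole unit.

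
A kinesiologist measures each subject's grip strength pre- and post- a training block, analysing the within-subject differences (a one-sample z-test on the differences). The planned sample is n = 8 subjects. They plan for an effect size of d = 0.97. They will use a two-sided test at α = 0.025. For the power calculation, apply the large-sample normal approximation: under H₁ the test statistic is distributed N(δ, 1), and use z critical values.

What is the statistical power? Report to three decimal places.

Power ≈ 0.692

Noncentrality parameter: δ = d·√n = 0.97 × √8 = 2.7436
Critical value for a two-sided test at α = 0.025: z_{α/2} = 2.241.
Power = Φ(δ − 2.241) + Φ(−δ − 2.241) = Φ(0.502) + Φ(-4.985) = 0.6922 + 0.0000 = 0.6922.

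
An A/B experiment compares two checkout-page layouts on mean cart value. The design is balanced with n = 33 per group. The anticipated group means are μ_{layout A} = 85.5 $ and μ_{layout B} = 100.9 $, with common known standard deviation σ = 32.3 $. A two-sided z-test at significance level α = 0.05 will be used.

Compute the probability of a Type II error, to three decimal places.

β ≈ 0.509

Standardized effect: d = |μ_{layout A} − μ_{layout B}| / σ = |85.5 − 100.9| / 32.3 = 0.4768
Noncentrality parameter: δ = d·√(n/2) = 0.4768 × √(33/2) = 1.9367
Critical value for a two-sided test at α = 0.05: z_{α/2} = 1.960.
Power = Φ(δ − 1.960) + Φ(−δ − 1.960) = Φ(-0.023) + Φ(-3.897) = 0.4907 + 0.0000 = 0.4908.
Type II error: β = 1 − power = 1 − 0.4908 = 0.5092.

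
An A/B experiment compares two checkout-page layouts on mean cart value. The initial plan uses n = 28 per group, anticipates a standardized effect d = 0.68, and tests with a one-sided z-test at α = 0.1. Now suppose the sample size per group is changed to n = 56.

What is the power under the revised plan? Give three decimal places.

With n = 56 per group: δ = d·√(n/2) = 0.68 × √(56/2) = 3.5982. Critical value z_{0.1} = 1.282.
Revised power = P(Z > 1.282 − δ) = Φ(2.317) = 0.9897.

Power ≈ 0.990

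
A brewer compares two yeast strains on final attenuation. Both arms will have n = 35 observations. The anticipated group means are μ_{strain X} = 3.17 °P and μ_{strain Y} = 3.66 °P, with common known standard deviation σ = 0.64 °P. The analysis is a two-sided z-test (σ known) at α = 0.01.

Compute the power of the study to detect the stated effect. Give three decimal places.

Standardized effect: d = |μ_{strain X} − μ_{strain Y}| / σ = |3.17 − 3.66| / 0.64 = 0.7656
Noncentrality parameter: δ = d·√(n/2) = 0.7656 × √(35/2) = 3.2028
Critical value for a two-sided test at α = 0.01: z_{α/2} = 2.576.
Power = Φ(δ − 2.576) + Φ(−δ − 2.576) = Φ(0.627) + Φ(-5.779) = 0.7347 + 0.0000 = 0.7347.

Power ≈ 0.735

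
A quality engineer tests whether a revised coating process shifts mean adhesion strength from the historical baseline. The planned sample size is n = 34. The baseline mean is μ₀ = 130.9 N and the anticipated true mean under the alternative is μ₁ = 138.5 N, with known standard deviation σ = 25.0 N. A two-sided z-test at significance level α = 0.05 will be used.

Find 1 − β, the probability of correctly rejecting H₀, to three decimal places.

Standardized effect: d = |μ₁ − μ₀| / σ = |138.5 − 130.9| / 25.0 = 0.3040
Noncentrality parameter: λ = d·√n = 0.3040 × √34 = 1.7726
Two-sided α = 0.05 → critical value z_{0.025} = 1.960.
Power = Φ(λ − 1.960) + Φ(−λ − 1.960) = Φ(-0.187) + Φ(-3.733) = 0.4257 + 0.0001 = 0.4258.

Power ≈ 0.426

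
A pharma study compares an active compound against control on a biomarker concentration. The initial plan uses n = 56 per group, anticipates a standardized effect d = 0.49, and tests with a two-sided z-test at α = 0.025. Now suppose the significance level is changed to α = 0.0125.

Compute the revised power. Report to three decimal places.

Power ≈ 0.538

δ = d·√(n/2) = 0.49 × √(56/2) = 2.5928 (unchanged). New critical value: z_{0.0063} = 2.498.
Revised power = Φ(δ − 2.498) + Φ(−δ − 2.498) = Φ(0.095) + Φ(-5.091) = 0.5379 + 0.0000 = 0.5379.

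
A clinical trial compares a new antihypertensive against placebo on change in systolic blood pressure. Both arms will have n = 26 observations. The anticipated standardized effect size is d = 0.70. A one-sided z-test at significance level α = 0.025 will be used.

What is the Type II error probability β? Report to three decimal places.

Noncentrality parameter: δ = d·√(n/2) = 0.70 × √(26/2) = 2.5239
Critical value for a one-sided test at α = 0.025: z_α = 1.960.
Power = P(Z > 1.960 − δ) = Φ(0.564) = 0.7136.
Type II error: β = 1 − power = 1 − 0.7136 = 0.2864.

β ≈ 0.286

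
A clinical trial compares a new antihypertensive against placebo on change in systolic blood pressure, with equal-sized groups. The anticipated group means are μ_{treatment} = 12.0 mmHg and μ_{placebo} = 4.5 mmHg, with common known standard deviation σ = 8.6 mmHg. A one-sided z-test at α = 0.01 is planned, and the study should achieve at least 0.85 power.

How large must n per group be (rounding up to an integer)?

n = 30 per group

Standardized effect: d = |μ_{treatment} − μ_{placebo}| / σ = |12.0 − 4.5| / 8.6 = 0.8721
Set Φ(δ − 2.326) = 0.85; then δ − 2.326 = Φ⁻¹(0.85) = 1.036, giving δ = 3.363.
δ = d·√(n/2) ⇒ n = 2(δ/d)² = 2 × (3.363 / 0.8721)² = 29.74.
Round up to the next whole unit.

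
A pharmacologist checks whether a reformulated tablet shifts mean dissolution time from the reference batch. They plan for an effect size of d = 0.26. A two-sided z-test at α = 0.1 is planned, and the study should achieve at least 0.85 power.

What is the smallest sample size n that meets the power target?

Set Φ(δ − 1.645) = 0.85; then δ − 1.645 = Φ⁻¹(0.85) = 1.036, giving δ = 2.681.
(The Φ(−δ − z_{α/2}) term is vanishingly small for δ > 0 and is dropped in the standard sample-size formula.)
δ = d·√n ⇒ n = (δ/d)² = (2.681 / 0.26)² = 106.35.
Rounding up, n = 107.

n = 107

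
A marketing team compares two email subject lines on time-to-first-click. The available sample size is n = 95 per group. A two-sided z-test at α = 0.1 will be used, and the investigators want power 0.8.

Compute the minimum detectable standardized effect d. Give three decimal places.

d ≈ 0.361

Need Φ(δ − 1.645) = 0.8, so δ = 1.645 + 0.842 = 2.486.
(The second rejection-region term Φ(−δ − z_{α/2}) is negligible and dropped.)
δ = d·√(n/2) ⇒ d = δ/√(n/2) = 2.486/√(95/2) = 0.3608.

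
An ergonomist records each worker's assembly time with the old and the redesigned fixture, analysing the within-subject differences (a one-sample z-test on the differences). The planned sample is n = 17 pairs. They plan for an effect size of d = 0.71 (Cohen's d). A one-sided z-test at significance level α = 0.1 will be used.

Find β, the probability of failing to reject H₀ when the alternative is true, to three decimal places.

β ≈ 0.050

Noncentrality parameter: δ = d·√n = 0.71 × √17 = 2.9274
One-sided α = 0.1 → critical value z_{0.1} = 1.282.
Power = Φ(δ − 1.282) = Φ(1.646) = 0.9501.
Type II error: β = 1 − power = 1 − 0.9501 = 0.0499.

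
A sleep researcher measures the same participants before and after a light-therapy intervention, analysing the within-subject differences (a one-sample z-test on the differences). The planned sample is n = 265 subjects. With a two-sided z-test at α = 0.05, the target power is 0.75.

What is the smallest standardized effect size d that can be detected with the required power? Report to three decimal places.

d ≈ 0.162

Need Φ(δ − 1.960) = 0.75, so δ = 1.960 + 0.674 = 2.634.
(Lower-tail contribution to power is negligible for δ > 0.)
δ = d·√n ⇒ d = δ/√n = 2.634/√265 = 0.1618.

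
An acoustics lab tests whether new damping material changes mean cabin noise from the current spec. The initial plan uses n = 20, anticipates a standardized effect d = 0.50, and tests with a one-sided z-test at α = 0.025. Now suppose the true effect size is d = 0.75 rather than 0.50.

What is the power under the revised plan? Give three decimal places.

With d = 0.75: δ = d·√n = 0.75 × √20 = 3.3541. Critical value z_{0.025} = 1.960.
Revised power = P(Z > 1.960 − δ) = Φ(1.394) = 0.9184.

Power ≈ 0.918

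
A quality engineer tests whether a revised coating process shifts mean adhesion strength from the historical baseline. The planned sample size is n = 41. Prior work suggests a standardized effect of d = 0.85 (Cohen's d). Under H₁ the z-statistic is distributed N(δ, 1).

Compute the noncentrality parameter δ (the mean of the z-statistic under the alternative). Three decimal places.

δ ≈ 5.443

The noncentrality parameter scales effect size by the design's sample-size factor: δ = d·√n = 0.85 × √41 = 5.4427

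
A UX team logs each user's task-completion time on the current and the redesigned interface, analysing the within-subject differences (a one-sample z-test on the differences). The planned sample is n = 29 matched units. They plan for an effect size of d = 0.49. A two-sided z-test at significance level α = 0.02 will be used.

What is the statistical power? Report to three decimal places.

Noncentrality parameter: δ = d·√n = 0.49 × √29 = 2.6387
Critical value for a two-sided test at α = 0.02: z_{α/2} = 2.326.
Power = Φ(δ − 2.326) + Φ(−δ − 2.326) = Φ(0.312) + Φ(-4.965) = 0.6226 + 0.0000 = 0.6226.

Power ≈ 0.623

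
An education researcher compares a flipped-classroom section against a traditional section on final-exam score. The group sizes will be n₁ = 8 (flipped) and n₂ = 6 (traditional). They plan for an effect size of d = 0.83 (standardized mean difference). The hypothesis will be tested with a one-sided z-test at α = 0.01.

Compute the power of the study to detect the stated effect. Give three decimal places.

Noncentrality parameter: λ = d / √(1/n₁ + 1/n₂) = 0.83 / √(1/8 + 1/6) = 1.5369
Critical value for a one-sided test at α = 0.01: z_α = 2.326.
Power = Φ(λ − 2.326) = Φ(-0.789) = 0.2149.

Power ≈ 0.215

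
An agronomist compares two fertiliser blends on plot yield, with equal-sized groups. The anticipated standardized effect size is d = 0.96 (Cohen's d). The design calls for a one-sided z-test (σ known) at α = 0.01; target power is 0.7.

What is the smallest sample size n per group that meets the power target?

Set Φ(δ − 2.326) = 0.7; then δ − 2.326 = Φ⁻¹(0.7) = 0.524, giving δ = 2.851.
δ = d·√(n/2) ⇒ n = 2(δ/d)² = 2 × (2.851 / 0.96)² = 17.64.
Round up to the next whole unit.

n = 18 per group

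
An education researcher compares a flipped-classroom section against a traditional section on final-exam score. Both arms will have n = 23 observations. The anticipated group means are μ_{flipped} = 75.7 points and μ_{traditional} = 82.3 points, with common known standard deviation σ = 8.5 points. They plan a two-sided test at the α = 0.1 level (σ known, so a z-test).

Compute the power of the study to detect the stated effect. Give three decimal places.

Standardized effect: d = |μ_{flipped} − μ_{traditional}| / σ = |75.7 − 82.3| / 8.5 = 0.7765
Noncentrality parameter: δ = d·√(n/2) = 0.7765 × √(23/2) = 2.6331
Two-sided α = 0.1 → critical value z_{0.05} = 1.645.
Power = Φ(δ − 1.645) + Φ(−δ − 1.645) = Φ(0.988) + Φ(-4.278) = 0.8385 + 0.0000 = 0.8385.

Power ≈ 0.839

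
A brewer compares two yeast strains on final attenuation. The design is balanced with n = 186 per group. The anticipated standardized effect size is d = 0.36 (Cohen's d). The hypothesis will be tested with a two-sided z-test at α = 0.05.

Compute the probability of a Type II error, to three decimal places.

β ≈ 0.065

Noncentrality parameter: δ = d·√(n/2) = 0.36 × √(186/2) = 3.4717
Two-sided α = 0.05 → critical value z_{0.025} = 1.960.
Power = Φ(δ − 1.960) + Φ(−δ − 1.960) = Φ(1.512) + Φ(-5.432) = 0.9347 + 0.0000 = 0.9347.
Type II error: β = 1 − power = 1 − 0.9347 = 0.0653.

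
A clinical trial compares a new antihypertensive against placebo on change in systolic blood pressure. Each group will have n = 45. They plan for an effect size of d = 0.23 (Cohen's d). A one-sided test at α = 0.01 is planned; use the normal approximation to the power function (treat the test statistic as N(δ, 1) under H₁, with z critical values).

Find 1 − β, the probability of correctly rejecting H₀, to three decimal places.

Power ≈ 0.108

Noncentrality parameter: δ = d·√(n/2) = 0.23 × √(45/2) = 1.0910
Critical value for a one-sided test at α = 0.01: z_α = 2.326.
Power = P(Z > 2.326 − δ) = Φ(-1.235) = 0.1083.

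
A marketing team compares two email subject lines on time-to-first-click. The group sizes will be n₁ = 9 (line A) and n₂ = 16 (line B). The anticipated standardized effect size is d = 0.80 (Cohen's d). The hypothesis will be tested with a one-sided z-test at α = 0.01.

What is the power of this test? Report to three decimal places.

Power ≈ 0.342

Noncentrality parameter: δ = d / √(1/n₁ + 1/n₂) = 0.80 / √(1/9 + 1/16) = 1.9200
Critical value for a one-sided test at α = 0.01: z_α = 2.326.
Power = Φ(δ − 2.326) = Φ(-0.406) = 0.3422.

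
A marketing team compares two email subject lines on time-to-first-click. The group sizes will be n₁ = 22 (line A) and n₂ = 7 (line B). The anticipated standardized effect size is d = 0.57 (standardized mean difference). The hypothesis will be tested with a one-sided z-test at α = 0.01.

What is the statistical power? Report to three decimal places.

Power ≈ 0.156

Noncentrality parameter: δ = d / √(1/n₁ + 1/n₂) = 0.57 / √(1/22 + 1/7) = 1.3135
Critical value for a one-sided test at α = 0.01: z_α = 2.326.
Power = Φ(δ − 2.326) = Φ(-1.013) = 0.1556.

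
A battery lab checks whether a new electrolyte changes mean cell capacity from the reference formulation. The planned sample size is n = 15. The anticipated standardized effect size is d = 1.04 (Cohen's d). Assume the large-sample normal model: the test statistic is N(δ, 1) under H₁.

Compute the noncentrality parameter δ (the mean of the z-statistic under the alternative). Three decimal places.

δ = d·√n = 1.04 × √15 = 4.0279

δ ≈ 4.028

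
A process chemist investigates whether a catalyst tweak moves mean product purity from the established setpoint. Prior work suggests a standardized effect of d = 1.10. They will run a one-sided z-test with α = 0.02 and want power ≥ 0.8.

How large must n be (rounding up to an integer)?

Set Φ(δ − 2.054) = 0.8; then δ − 2.054 = Φ⁻¹(0.8) = 0.842, giving δ = 2.895.
δ = d·√n ⇒ n = (δ/d)² = (2.895 / 1.10)² = 6.93.
Rounding up, n = 7.

n = 7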